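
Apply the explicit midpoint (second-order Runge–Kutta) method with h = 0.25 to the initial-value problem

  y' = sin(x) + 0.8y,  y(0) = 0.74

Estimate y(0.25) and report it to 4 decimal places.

Midpoint: k1 = f(x_n, y_n); k2 = f(x_n + h/2, y_n + (h/2)·k1); y_{n+1} = y_n + h·k2.
x=0.000000, y=0.740000:
  k1 = f(0.000000, 0.740000) = 0.592000
  k2 = f(0.125000, 0.814000) = 0.775875
  y ← 0.740000 + 0.25·0.775875 = 0.933969
y(0.25) ≈ 0.9340

0.9340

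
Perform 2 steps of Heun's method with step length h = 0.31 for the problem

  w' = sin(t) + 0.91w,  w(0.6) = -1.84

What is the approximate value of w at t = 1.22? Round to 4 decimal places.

-2.6027

Heun: k1 = f(t_n, w_n); k2 = f(t_n + h, w_n + h·k1); w_{n+1} = w_n + (h/2)·(k1 + k2).
t=0.600000, w=-1.840000:
  k1 = f(0.600000, -1.840000) = -1.109758
  k2 = f(0.910000, -2.184025) = -1.197959
  w ← -1.840000 + (0.31/2)·(-1.109758 + (-1.197959)) = -2.197696
t=0.910000, w=-2.197696:
  k1 = f(0.910000, -2.197696) = -1.210400
  k2 = f(1.220000, -2.572920) = -1.402258
  w ← -2.197696 + (0.31/2)·(-1.210400 + (-1.402258)) = -2.602658
w(1.22) ≈ -2.6027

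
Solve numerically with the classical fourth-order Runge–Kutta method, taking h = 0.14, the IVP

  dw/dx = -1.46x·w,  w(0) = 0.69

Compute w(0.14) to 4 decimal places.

RK4: k1 = f(x_n, w_n); k2 = f(x_n + h/2, w_n + (h/2)·k1); k3 = f(x_n + h/2, w_n + (h/2)·k2); k4 = f(x_n + h, w_n + h·k3); w_{n+1} = w_n + (h/6)·(k1 + 2k2 + 2k3 + k4).
x=0.000000, w=0.690000:
  k1 = f(0.000000, 0.690000) = 0.000000
  k2 = f(0.070000, 0.690000) = -0.070518
  k3 = f(0.070000, 0.685064) = -0.070014
  k4 = f(0.140000, 0.680198) = -0.139032
  w ← 0.690000 + (0.14/6)·(k1 + 2k2 + 2k3 + k4) = 0.680198
w(0.14) ≈ 0.6802

0.6802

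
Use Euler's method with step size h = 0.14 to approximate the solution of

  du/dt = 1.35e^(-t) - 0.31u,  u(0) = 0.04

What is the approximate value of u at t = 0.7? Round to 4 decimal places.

0.6916

Euler: u_{n+1} = u_n + h·f(t_n, u_n).
t=0.000000, u=0.040000: f=1.337600 → u ← 0.040000 + 0.14·1.337600 = 0.227264
t=0.140000, u=0.227264: f=1.103182 → u ← 0.227264 + 0.14·1.103182 = 0.381709
t=0.280000, u=0.381709: f=0.901978 → u ← 0.381709 + 0.14·0.901978 = 0.507986
t=0.420000, u=0.507986: f=0.729537 → u ← 0.507986 + 0.14·0.729537 = 0.610122
t=0.560000, u=0.610122: f=0.581995 → u ← 0.610122 + 0.14·0.581995 = 0.691601
u(0.7) ≈ 0.6916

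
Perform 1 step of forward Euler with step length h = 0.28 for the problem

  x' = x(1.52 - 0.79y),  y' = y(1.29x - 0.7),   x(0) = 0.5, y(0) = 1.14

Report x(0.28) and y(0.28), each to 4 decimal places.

Euler on (x,y): x_{n+1} = x_n + h·x', y_{n+1} = y_n + h·y'.
0.000000: (0.500000, 1.140000); f=(0.309700, -0.062700) → (0.586716, 1.122444)
(x(0.28), y(0.28)) ≈ (0.5867, 1.1224)

0.5867, 1.1224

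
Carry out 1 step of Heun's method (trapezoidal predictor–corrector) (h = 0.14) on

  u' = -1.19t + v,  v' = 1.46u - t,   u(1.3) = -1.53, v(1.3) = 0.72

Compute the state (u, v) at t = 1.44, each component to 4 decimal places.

Heun on (u,v): k1 = f(t_n, state_n); k2 = f(t_n + h, state_n + h·k1); state_{n+1} = state_n + (h/2)·(k1 + k2).
1.300000: (-1.530000, 0.720000)
  k1 = (-0.827000, -3.533800)
  predictor → (-1.645780, 0.225268)
  k2 = (-1.488332, -3.842839)
  → (-1.692073, 0.203635)
(u(1.44), v(1.44)) ≈ (-1.6921, 0.2036)

-1.6921, 0.2036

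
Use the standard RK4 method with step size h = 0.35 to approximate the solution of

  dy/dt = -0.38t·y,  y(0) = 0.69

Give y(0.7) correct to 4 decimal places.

0.6287

RK4: k1 = f(t_n, y_n); k2 = f(t_n + h/2, y_n + (h/2)·k1); k3 = f(t_n + h/2, y_n + (h/2)·k2); k4 = f(t_n + h, y_n + h·k3); y_{n+1} = y_n + (h/6)·(k1 + 2k2 + 2k3 + k4).
t=0.000000, y=0.690000:
  k1 = f(0.000000, 0.690000) = 0.000000
  k2 = f(0.175000, 0.690000) = -0.045885
  k3 = f(0.175000, 0.681970) = -0.045351
  k4 = f(0.350000, 0.674127) = -0.089659
  y ← 0.690000 + (0.35/6)·(k1 + 2k2 + 2k3 + k4) = 0.674126
t=0.350000, y=0.674126:
  k1 = f(0.350000, 0.674126) = -0.089659
  k2 = f(0.525000, 0.658435) = -0.131358
  k3 = f(0.525000, 0.651138) = -0.129902
  k4 = f(0.700000, 0.628660) = -0.167224
  y ← 0.674126 + (0.35/6)·(k1 + 2k2 + 2k3 + k4) = 0.628661
y(0.7) ≈ 0.6287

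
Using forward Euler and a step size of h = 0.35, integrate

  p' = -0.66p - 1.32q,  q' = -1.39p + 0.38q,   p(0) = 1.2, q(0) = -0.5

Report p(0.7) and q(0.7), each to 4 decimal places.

Euler on (p,q): p_{n+1} = p_n + h·p', q_{n+1} = q_n + h·q'.
0.000000: (1.200000, -0.500000); f=(-0.132000, -1.858000) → (1.153800, -1.150300)
0.350000: (1.153800, -1.150300); f=(0.756888, -2.040896) → (1.418711, -1.864614)
(p(0.7), q(0.7)) ≈ (1.4187, -1.8646)

1.4187, -1.8646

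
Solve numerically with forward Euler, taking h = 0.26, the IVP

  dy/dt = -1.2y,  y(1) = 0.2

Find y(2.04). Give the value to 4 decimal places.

0.0448

Euler: y_{n+1} = y_n + h·f(t_n, y_n).
t=1.000000, y=0.200000: f=-0.240000 → y ← 0.200000 + 0.26·(-0.240000) = 0.137600
t=1.260000, y=0.137600: f=-0.165120 → y ← 0.137600 + 0.26·(-0.165120) = 0.094669
t=1.520000, y=0.094669: f=-0.113603 → y ← 0.094669 + 0.26·(-0.113603) = 0.065132
t=1.780000, y=0.065132: f=-0.078159 → y ← 0.065132 + 0.26·(-0.078159) = 0.044811
y(2.04) ≈ 0.0448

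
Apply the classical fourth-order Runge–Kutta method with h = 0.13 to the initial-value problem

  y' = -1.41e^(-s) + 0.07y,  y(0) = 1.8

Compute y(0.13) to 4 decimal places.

RK4: k1 = f(s_n, y_n); k2 = f(s_n + h/2, y_n + (h/2)·k1); k3 = f(s_n + h/2, y_n + (h/2)·k2); k4 = f(s_n + h, y_n + h·k3); y_{n+1} = y_n + (h/6)·(k1 + 2k2 + 2k3 + k4).
s=0.000000, y=1.800000:
  k1 = f(0.000000, 1.800000) = -1.284000
  k2 = f(0.065000, 1.716540) = -1.201107
  k3 = f(0.065000, 1.721928) = -1.200730
  k4 = f(0.130000, 1.643905) = -1.123041
  y ← 1.800000 + (0.13/6)·(k1 + 2k2 + 2k3 + k4) = 1.643768
y(0.13) ≈ 1.6438

1.6438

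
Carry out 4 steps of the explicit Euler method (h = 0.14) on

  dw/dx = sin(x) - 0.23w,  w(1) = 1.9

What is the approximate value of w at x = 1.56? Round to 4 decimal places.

2.1610

Euler: w_{n+1} = w_n + h·f(x_n, w_n).
x=1.000000, w=1.900000: f=0.404471 → w ← 1.900000 + 0.14·0.404471 = 1.956626
x=1.140000, w=1.956626: f=0.458610 → w ← 1.956626 + 0.14·0.458610 = 2.020831
x=1.280000, w=2.020831: f=0.493225 → w ← 2.020831 + 0.14·0.493225 = 2.089883
x=1.420000, w=2.089883: f=0.507979 → w ← 2.089883 + 0.14·0.507979 = 2.161000
w(1.56) ≈ 2.1610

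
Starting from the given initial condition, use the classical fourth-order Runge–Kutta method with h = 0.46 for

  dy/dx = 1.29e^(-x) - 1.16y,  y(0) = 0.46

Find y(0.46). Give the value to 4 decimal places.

RK4: k1 = f(x_n, y_n); k2 = f(x_n + h/2, y_n + (h/2)·k1); k3 = f(x_n + h/2, y_n + (h/2)·k2); k4 = f(x_n + h, y_n + h·k3); y_{n+1} = y_n + (h/6)·(k1 + 2k2 + 2k3 + k4).
x=0.000000, y=0.460000:
  k1 = f(0.000000, 0.460000) = 0.756400
  k2 = f(0.230000, 0.633972) = 0.289541
  k3 = f(0.230000, 0.526594) = 0.414099
  k4 = f(0.460000, 0.650485) = 0.059793
  y ← 0.460000 + (0.46/6)·(k1 + 2k2 + 2k3 + k4) = 0.630466
y(0.46) ≈ 0.6305

0.6305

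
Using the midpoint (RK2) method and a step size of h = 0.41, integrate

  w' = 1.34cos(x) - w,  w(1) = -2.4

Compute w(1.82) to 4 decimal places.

-1.0413

Midpoint: k1 = f(x_n, w_n); k2 = f(x_n + h/2, w_n + (h/2)·k1); w_{n+1} = w_n + h·k2.
x=1.000000, w=-2.400000:
  k1 = f(1.000000, -2.400000) = 3.124005
  k2 = f(1.205000, -1.759579) = 2.238888
  w ← -2.400000 + 0.41·2.238888 = -1.482056
x=1.410000, w=-1.482056:
  k1 = f(1.410000, -1.482056) = 1.696596
  k2 = f(1.615000, -1.134254) = 1.075040
  w ← -1.482056 + 0.41·1.075040 = -1.041290
w(1.82) ≈ -1.0413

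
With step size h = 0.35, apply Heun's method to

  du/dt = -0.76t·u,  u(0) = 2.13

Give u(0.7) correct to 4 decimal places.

Heun: k1 = f(t_n, u_n); k2 = f(t_n + h, u_n + h·k1); u_{n+1} = u_n + (h/2)·(k1 + k2).
t=0.000000, u=2.130000:
  k1 = f(0.000000, 2.130000) = 0.000000
  k2 = f(0.350000, 2.130000) = -0.566580
  u ← 2.130000 + (0.35/2)·(0.000000 + (-0.566580)) = 2.030848
t=0.350000, u=2.030848:
  k1 = f(0.350000, 2.030848) = -0.540206
  k2 = f(0.700000, 1.841777) = -0.979825
  u ← 2.030848 + (0.35/2)·(-0.540206 + (-0.979825)) = 1.764843
u(0.7) ≈ 1.7648

1.7648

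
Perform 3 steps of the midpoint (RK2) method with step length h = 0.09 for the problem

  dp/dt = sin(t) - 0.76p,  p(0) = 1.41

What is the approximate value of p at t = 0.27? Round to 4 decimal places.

1.1827

Midpoint: k1 = f(t_n, p_n); k2 = f(t_n + h/2, p_n + (h/2)·k1); p_{n+1} = p_n + h·k2.
t=0.000000, p=1.410000:
  k1 = f(0.000000, 1.410000) = -1.071600
  k2 = f(0.045000, 1.361778) = -0.989966
  p ← 1.410000 + 0.09·(-0.989966) = 1.320903
t=0.090000, p=1.320903:
  k1 = f(0.090000, 1.320903) = -0.914008
  k2 = f(0.135000, 1.279773) = -0.838037
  p ← 1.320903 + 0.09·(-0.838037) = 1.245480
t=0.180000, p=1.245480:
  k1 = f(0.180000, 1.245480) = -0.767535
  k2 = f(0.225000, 1.210941) = -0.697209
  p ← 1.245480 + 0.09·(-0.697209) = 1.182731
p(0.27) ≈ 1.1827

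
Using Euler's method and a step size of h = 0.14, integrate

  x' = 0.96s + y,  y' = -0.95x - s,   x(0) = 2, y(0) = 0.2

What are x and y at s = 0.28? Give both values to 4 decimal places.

2.0376, -0.3553

Euler on (x,y): x_{n+1} = x_n + h·x', y_{n+1} = y_n + h·y'.
0.000000: (2.000000, 0.200000); f=(0.200000, -1.900000) → (2.028000, -0.066000)
0.140000: (2.028000, -0.066000); f=(0.068400, -2.066600) → (2.037576, -0.355324)
(x(0.28), y(0.28)) ≈ (2.0376, -0.3553)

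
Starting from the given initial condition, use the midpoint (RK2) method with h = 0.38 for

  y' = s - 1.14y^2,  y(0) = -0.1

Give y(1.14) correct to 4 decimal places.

0.5000

Midpoint: k1 = f(s_n, y_n); k2 = f(s_n + h/2, y_n + (h/2)·k1); y_{n+1} = y_n + h·k2.
s=0.000000, y=-0.100000:
  k1 = f(0.000000, -0.100000) = -0.011400
  k2 = f(0.190000, -0.102166) = 0.178101
  y ← -0.100000 + 0.38·0.178101 = -0.032322
s=0.380000, y=-0.032322:
  k1 = f(0.380000, -0.032322) = 0.378809
  k2 = f(0.570000, 0.039652) = 0.568208
  y ← -0.032322 + 0.38·0.568208 = 0.183597
s=0.760000, y=0.183597:
  k1 = f(0.760000, 0.183597) = 0.721573
  k2 = f(0.950000, 0.320696) = 0.832756
  y ← 0.183597 + 0.38·0.832756 = 0.500044
y(1.14) ≈ 0.5000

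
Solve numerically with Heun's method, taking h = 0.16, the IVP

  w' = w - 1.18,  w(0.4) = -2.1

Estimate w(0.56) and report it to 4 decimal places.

-2.6668

Heun: k1 = f(t_n, w_n); k2 = f(t_n + h, w_n + h·k1); w_{n+1} = w_n + (h/2)·(k1 + k2).
t=0.400000, w=-2.100000:
  k1 = f(0.400000, -2.100000) = -3.280000
  k2 = f(0.560000, -2.624800) = -3.804800
  w ← -2.100000 + (0.16/2)·(-3.280000 + (-3.804800)) = -2.666784
w(0.56) ≈ -2.6668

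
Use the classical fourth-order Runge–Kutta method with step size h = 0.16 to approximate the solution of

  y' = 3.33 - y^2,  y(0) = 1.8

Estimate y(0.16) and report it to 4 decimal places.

1.8109

RK4: k1 = f(x_n, y_n); k2 = f(x_n + h/2, y_n + (h/2)·k1); k3 = f(x_n + h/2, y_n + (h/2)·k2); k4 = f(x_n + h, y_n + h·k3); y_{n+1} = y_n + (h/6)·(k1 + 2k2 + 2k3 + k4).
x=0.000000, y=1.800000:
  k1 = f(0.000000, 1.800000) = 0.090000
  k2 = f(0.080000, 1.807200) = 0.064028
  k3 = f(0.080000, 1.805122) = 0.071534
  k4 = f(0.160000, 1.811445) = 0.048666
  y ← 1.800000 + (0.16/6)·(k1 + 2k2 + 2k3 + k4) = 1.810928
y(0.16) ≈ 1.8109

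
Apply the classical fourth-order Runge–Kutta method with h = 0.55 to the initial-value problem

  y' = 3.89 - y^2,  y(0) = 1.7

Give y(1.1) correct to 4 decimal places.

1.9289

RK4: k1 = f(s_n, y_n); k2 = f(s_n + h/2, y_n + (h/2)·k1); k3 = f(s_n + h/2, y_n + (h/2)·k2); k4 = f(s_n + h, y_n + h·k3); y_{n+1} = y_n + (h/6)·(k1 + 2k2 + 2k3 + k4).
s=0.000000, y=1.700000:
  k1 = f(0.000000, 1.700000) = 1.000000
  k2 = f(0.275000, 1.975000) = -0.010625
  k3 = f(0.275000, 1.697078) = 1.009926
  k4 = f(0.550000, 2.255459) = -1.197096
  y ← 1.700000 + (0.55/6)·(k1 + 2k2 + 2k3 + k4) = 1.865138
s=0.550000, y=1.865138:
  k1 = f(0.550000, 1.865138) = 0.411260
  k2 = f(0.825000, 1.978235) = -0.023412
  k3 = f(0.825000, 1.858700) = 0.435235
  k4 = f(1.100000, 2.104517) = -0.538994
  y ← 1.865138 + (0.55/6)·(k1 + 2k2 + 2k3 + k4) = 1.928930
y(1.1) ≈ 1.9289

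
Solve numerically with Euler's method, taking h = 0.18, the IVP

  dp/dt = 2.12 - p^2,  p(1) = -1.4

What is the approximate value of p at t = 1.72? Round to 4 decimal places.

Euler: p_{n+1} = p_n + h·f(t_n, p_n).
t=1.000000, p=-1.400000: f=0.160000 → p ← -1.400000 + 0.18·0.160000 = -1.371200
t=1.180000, p=-1.371200: f=0.239811 → p ← -1.371200 + 0.18·0.239811 = -1.328034
t=1.360000, p=-1.328034: f=0.356325 → p ← -1.328034 + 0.18·0.356325 = -1.263896
t=1.540000, p=-1.263896: f=0.522568 → p ← -1.263896 + 0.18·0.522568 = -1.169833
p(1.72) ≈ -1.1698

-1.1698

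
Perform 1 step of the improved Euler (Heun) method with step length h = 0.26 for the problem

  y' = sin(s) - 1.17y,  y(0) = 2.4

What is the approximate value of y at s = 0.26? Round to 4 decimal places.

1.8144

Heun: k1 = f(s_n, y_n); k2 = f(s_n + h, y_n + h·k1); y_{n+1} = y_n + (h/2)·(k1 + k2).
s=0.000000, y=2.400000:
  k1 = f(0.000000, 2.400000) = -2.808000
  k2 = f(0.260000, 1.669920) = -1.696726
  y ← 2.400000 + (0.26/2)·(-2.808000 + (-1.696726)) = 1.814386
y(0.26) ≈ 1.8144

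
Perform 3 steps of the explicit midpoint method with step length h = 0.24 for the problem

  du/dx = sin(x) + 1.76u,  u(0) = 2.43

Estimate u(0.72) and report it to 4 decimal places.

Midpoint: k1 = f(x_n, u_n); k2 = f(x_n + h/2, u_n + (h/2)·k1); u_{n+1} = u_n + h·k2.
x=0.000000, u=2.430000:
  k1 = f(0.000000, 2.430000) = 4.276800
  k2 = f(0.120000, 2.943216) = 5.299772
  u ← 2.430000 + 0.24·5.299772 = 3.701945
x=0.240000, u=3.701945:
  k1 = f(0.240000, 3.701945) = 6.753126
  k2 = f(0.360000, 4.512321) = 8.293958
  u ← 3.701945 + 0.24·8.293958 = 5.692495
x=0.480000, u=5.692495:
  k1 = f(0.480000, 5.692495) = 10.480571
  k2 = f(0.600000, 6.950164) = 12.796931
  u ← 5.692495 + 0.24·12.796931 = 8.763759
u(0.72) ≈ 8.7638

8.7638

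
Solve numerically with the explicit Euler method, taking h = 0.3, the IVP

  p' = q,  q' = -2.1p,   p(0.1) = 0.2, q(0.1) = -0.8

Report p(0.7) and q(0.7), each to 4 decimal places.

Euler on (p,q): p_{n+1} = p_n + h·p', q_{n+1} = q_n + h·q'.
0.100000: (0.200000, -0.800000); f=(-0.800000, -0.420000) → (-0.040000, -0.926000)
0.400000: (-0.040000, -0.926000); f=(-0.926000, 0.084000) → (-0.317800, -0.900800)
(p(0.7), q(0.7)) ≈ (-0.3178, -0.9008)

-0.3178, -0.9008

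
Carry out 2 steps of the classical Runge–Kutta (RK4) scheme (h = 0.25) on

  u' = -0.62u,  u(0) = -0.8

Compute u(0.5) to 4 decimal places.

RK4: k1 = f(s_n, u_n); k2 = f(s_n + h/2, u_n + (h/2)·k1); k3 = f(s_n + h/2, u_n + (h/2)·k2); k4 = f(s_n + h, u_n + h·k3); u_{n+1} = u_n + (h/6)·(k1 + 2k2 + 2k3 + k4).
s=0.000000, u=-0.800000:
  k1 = f(0.000000, -0.800000) = 0.496000
  k2 = f(0.125000, -0.738000) = 0.457560
  k3 = f(0.125000, -0.742805) = 0.460539
  k4 = f(0.250000, -0.684865) = 0.424616
  u ← -0.800000 + (0.25/6)·(k1 + 2k2 + 2k3 + k4) = -0.685133
s=0.250000, u=-0.685133:
  k1 = f(0.250000, -0.685133) = 0.424782
  k2 = f(0.375000, -0.632035) = 0.391862
  k3 = f(0.375000, -0.636150) = 0.394413
  k4 = f(0.500000, -0.586529) = 0.363648
  u ← -0.685133 + (0.25/6)·(k1 + 2k2 + 2k3 + k4) = -0.586759
u(0.5) ≈ -0.5868

-0.5868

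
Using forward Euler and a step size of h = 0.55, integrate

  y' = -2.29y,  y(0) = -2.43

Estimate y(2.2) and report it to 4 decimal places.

-0.0110

Euler: y_{n+1} = y_n + h·f(s_n, y_n).
s=0.000000, y=-2.430000: f=5.564700 → y ← -2.430000 + 0.55·5.564700 = 0.630585
s=0.550000, y=0.630585: f=-1.444040 → y ← 0.630585 + 0.55·(-1.444040) = -0.163637
s=1.100000, y=-0.163637: f=0.374728 → y ← -0.163637 + 0.55·0.374728 = 0.042464
s=1.650000, y=0.042464: f=-0.097242 → y ← 0.042464 + 0.55·(-0.097242) = -0.011019
y(2.2) ≈ -0.0110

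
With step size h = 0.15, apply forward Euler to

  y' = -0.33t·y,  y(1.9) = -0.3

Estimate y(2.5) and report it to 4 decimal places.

-0.1923

Euler: y_{n+1} = y_n + h·f(t_n, y_n).
t=1.900000, y=-0.300000: f=0.188100 → y ← -0.300000 + 0.15·0.188100 = -0.271785
t=2.050000, y=-0.271785: f=0.183863 → y ← -0.271785 + 0.15·0.183863 = -0.244206
t=2.200000, y=-0.244206: f=0.177293 → y ← -0.244206 + 0.15·0.177293 = -0.217612
t=2.350000, y=-0.217612: f=0.168758 → y ← -0.217612 + 0.15·0.168758 = -0.192298
y(2.5) ≈ -0.1923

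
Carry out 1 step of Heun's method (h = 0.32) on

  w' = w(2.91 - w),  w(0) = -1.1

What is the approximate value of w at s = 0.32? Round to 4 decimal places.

-3.9844

Heun: k1 = f(s_n, w_n); k2 = f(s_n + h, w_n + h·k1); w_{n+1} = w_n + (h/2)·(k1 + k2).
s=0.000000, w=-1.100000:
  k1 = f(0.000000, -1.100000) = -4.411000
  k2 = f(0.320000, -2.511520) = -13.616256
  w ← -1.100000 + (0.32/2)·(-4.411000 + (-13.616256)) = -3.984361
w(0.32) ≈ -3.9844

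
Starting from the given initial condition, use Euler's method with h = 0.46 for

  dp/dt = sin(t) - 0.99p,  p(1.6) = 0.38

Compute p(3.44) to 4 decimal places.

0.4480

Euler: p_{n+1} = p_n + h·f(t_n, p_n).
t=1.600000, p=0.380000: f=0.623374 → p ← 0.380000 + 0.46·0.623374 = 0.666752
t=2.060000, p=0.666752: f=0.222623 → p ← 0.666752 + 0.46·0.222623 = 0.769158
t=2.520000, p=0.769158: f=-0.179136 → p ← 0.769158 + 0.46·(-0.179136) = 0.686756
t=2.980000, p=0.686756: f=-0.518998 → p ← 0.686756 + 0.46·(-0.518998) = 0.448017
p(3.44) ≈ 0.4480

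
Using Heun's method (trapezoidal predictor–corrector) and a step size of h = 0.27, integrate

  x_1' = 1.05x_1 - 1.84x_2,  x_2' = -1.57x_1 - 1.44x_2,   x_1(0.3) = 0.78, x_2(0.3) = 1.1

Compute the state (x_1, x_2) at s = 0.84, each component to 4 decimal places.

Heun on (x_1,x_2): k1 = f(s_n, state_n); k2 = f(s_n + h, state_n + h·k1); state_{n+1} = state_n + (h/2)·(k1 + k2).
0.300000: (0.780000, 1.100000)
  k1 = (-1.205000, -2.808600)
  predictor → (0.454650, 0.341678)
  k2 = (-0.151305, -1.205817)
  → (0.596899, 0.558054)
0.570000: (0.596899, 0.558054)
  k1 = (-0.400075, -1.740729)
  predictor → (0.488879, 0.088057)
  k2 = (0.351298, -0.894341)
  → (0.590314, 0.202319)
(x_1(0.84), x_2(0.84)) ≈ (0.5903, 0.2023)

0.5903, 0.2023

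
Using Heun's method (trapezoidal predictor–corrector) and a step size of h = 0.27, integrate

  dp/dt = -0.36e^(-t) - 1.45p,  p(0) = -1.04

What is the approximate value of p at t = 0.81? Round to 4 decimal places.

Heun: k1 = f(t_n, p_n); k2 = f(t_n + h, p_n + h·k1); p_{n+1} = p_n + (h/2)·(k1 + k2).
t=0.000000, p=-1.040000:
  k1 = f(0.000000, -1.040000) = 1.148000
  k2 = f(0.270000, -0.730040) = 0.783741
  p ← -1.040000 + (0.27/2)·(1.148000 + 0.783741) = -0.779215
t=0.270000, p=-0.779215:
  k1 = f(0.270000, -0.779215) = 0.855045
  k2 = f(0.540000, -0.548353) = 0.585322
  p ← -0.779215 + (0.27/2)·(0.855045 + 0.585322) = -0.584765
t=0.540000, p=-0.584765:
  k1 = f(0.540000, -0.584765) = 0.638120
  k2 = f(0.810000, -0.412473) = 0.437937
  p ← -0.584765 + (0.27/2)·(0.638120 + 0.437937) = -0.439498
p(0.81) ≈ -0.4395

-0.4395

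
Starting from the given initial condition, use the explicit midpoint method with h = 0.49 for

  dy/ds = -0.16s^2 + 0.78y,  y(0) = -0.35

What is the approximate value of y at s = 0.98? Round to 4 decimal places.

-0.7940

Midpoint: k1 = f(s_n, y_n); k2 = f(s_n + h/2, y_n + (h/2)·k1); y_{n+1} = y_n + h·k2.
s=0.000000, y=-0.350000:
  k1 = f(0.000000, -0.350000) = -0.273000
  k2 = f(0.245000, -0.416885) = -0.334774
  y ← -0.350000 + 0.49·(-0.334774) = -0.514039
s=0.490000, y=-0.514039:
  k1 = f(0.490000, -0.514039) = -0.439367
  k2 = f(0.735000, -0.621684) = -0.571350
  y ← -0.514039 + 0.49·(-0.571350) = -0.794001
y(0.98) ≈ -0.7940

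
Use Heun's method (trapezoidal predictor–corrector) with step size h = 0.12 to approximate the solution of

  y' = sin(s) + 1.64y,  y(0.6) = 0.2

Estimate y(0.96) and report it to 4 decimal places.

0.6928

Heun: k1 = f(s_n, y_n); k2 = f(s_n + h, y_n + h·k1); y_{n+1} = y_n + (h/2)·(k1 + k2).
s=0.600000, y=0.200000:
  k1 = f(0.600000, 0.200000) = 0.892642
  k2 = f(0.720000, 0.307117) = 1.163057
  y ← 0.200000 + (0.12/2)·(0.892642 + 1.163057) = 0.323342
s=0.720000, y=0.323342:
  k1 = f(0.720000, 0.323342) = 1.189665
  k2 = f(0.840000, 0.466102) = 1.509050
  y ← 0.323342 + (0.12/2)·(1.189665 + 1.509050) = 0.485265
s=0.840000, y=0.485265:
  k1 = f(0.840000, 0.485265) = 1.540478
  k2 = f(0.960000, 0.670122) = 1.918192
  y ← 0.485265 + (0.12/2)·(1.540478 + 1.918192) = 0.692785
y(0.96) ≈ 0.6928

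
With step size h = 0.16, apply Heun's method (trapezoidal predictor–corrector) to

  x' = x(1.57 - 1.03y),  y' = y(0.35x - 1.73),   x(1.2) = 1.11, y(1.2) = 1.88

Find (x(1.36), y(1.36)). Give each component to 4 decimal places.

Heun on (x,y): k1 = f(s_n, state_n); k2 = f(s_n + h, state_n + h·k1); state_{n+1} = state_n + (h/2)·(k1 + k2).
1.200000: (1.110000, 1.880000)
  k1 = (-0.406704, -2.522020)
  predictor → (1.044927, 1.476477)
  k2 = (0.051441, -2.014321)
  → (1.081579, 1.517093)
(x(1.36), y(1.36)) ≈ (1.0816, 1.5171)

1.0816, 1.5171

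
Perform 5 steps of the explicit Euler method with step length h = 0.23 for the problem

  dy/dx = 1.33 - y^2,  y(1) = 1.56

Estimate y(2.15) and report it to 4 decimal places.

Euler: y_{n+1} = y_n + h·f(x_n, y_n).
x=1.000000, y=1.560000: f=-1.103600 → y ← 1.560000 + 0.23·(-1.103600) = 1.306172
x=1.230000, y=1.306172: f=-0.376085 → y ← 1.306172 + 0.23·(-0.376085) = 1.219672
x=1.460000, y=1.219672: f=-0.157601 → y ← 1.219672 + 0.23·(-0.157601) = 1.183424
x=1.690000, y=1.183424: f=-0.070493 → y ← 1.183424 + 0.23·(-0.070493) = 1.167211
x=1.920000, y=1.167211: f=-0.032381 → y ← 1.167211 + 0.23·(-0.032381) = 1.159763
y(2.15) ≈ 1.1598

1.1598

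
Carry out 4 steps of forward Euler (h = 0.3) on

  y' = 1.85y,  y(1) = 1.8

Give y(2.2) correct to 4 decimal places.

10.5243

Euler: y_{n+1} = y_n + h·f(t_n, y_n).
t=1.000000, y=1.800000: f=3.330000 → y ← 1.800000 + 0.3·3.330000 = 2.799000
t=1.300000, y=2.799000: f=5.178150 → y ← 2.799000 + 0.3·5.178150 = 4.352445
t=1.600000, y=4.352445: f=8.052023 → y ← 4.352445 + 0.3·8.052023 = 6.768052
t=1.900000, y=6.768052: f=12.520896 → y ← 6.768052 + 0.3·12.520896 = 10.524321
y(2.2) ≈ 10.5243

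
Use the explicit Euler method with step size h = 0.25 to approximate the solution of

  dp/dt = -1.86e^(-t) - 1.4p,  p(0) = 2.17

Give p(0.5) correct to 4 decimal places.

Euler: p_{n+1} = p_n + h·f(t_n, p_n).
t=0.000000, p=2.170000: f=-4.898000 → p ← 2.170000 + 0.25·(-4.898000) = 0.945500
t=0.250000, p=0.945500: f=-2.772269 → p ← 0.945500 + 0.25·(-2.772269) = 0.252433
p(0.5) ≈ 0.2524

0.2524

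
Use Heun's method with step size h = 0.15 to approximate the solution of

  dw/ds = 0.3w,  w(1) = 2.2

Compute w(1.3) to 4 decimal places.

2.4071

Heun: k1 = f(s_n, w_n); k2 = f(s_n + h, w_n + h·k1); w_{n+1} = w_n + (h/2)·(k1 + k2).
s=1.000000, w=2.200000:
  k1 = f(1.000000, 2.200000) = 0.660000
  k2 = f(1.150000, 2.299000) = 0.689700
  w ← 2.200000 + (0.15/2)·(0.660000 + 0.689700) = 2.301227
s=1.150000, w=2.301227:
  k1 = f(1.150000, 2.301227) = 0.690368
  k2 = f(1.300000, 2.404783) = 0.721435
  w ← 2.301227 + (0.15/2)·(0.690368 + 0.721435) = 2.407113
w(1.3) ≈ 2.4071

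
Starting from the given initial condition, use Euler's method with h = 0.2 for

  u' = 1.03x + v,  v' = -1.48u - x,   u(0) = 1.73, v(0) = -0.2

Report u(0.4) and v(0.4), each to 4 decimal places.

Euler on (u,v): u_{n+1} = u_n + h·u', v_{n+1} = v_n + h·v'.
0.000000: (1.730000, -0.200000); f=(-0.200000, -2.560400) → (1.690000, -0.712080)
0.200000: (1.690000, -0.712080); f=(-0.506080, -2.701200) → (1.588784, -1.252320)
(u(0.4), v(0.4)) ≈ (1.5888, -1.2523)

1.5888, -1.2523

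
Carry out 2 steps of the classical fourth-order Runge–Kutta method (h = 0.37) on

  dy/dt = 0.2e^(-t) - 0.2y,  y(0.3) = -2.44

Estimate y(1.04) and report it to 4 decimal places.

-2.0330

RK4: k1 = f(t_n, y_n); k2 = f(t_n + h/2, y_n + (h/2)·k1); k3 = f(t_n + h/2, y_n + (h/2)·k2); k4 = f(t_n + h, y_n + h·k3); y_{n+1} = y_n + (h/6)·(k1 + 2k2 + 2k3 + k4).
t=0.300000, y=-2.440000:
  k1 = f(0.300000, -2.440000) = 0.636164
  k2 = f(0.485000, -2.322310) = 0.587601
  k3 = f(0.485000, -2.331294) = 0.589398
  k4 = f(0.670000, -2.221923) = 0.546726
  y ← -2.440000 + (0.37/6)·(k1 + 2k2 + 2k3 + k4) = -2.221892
t=0.670000, y=-2.221892:
  k1 = f(0.670000, -2.221892) = 0.546720
  k2 = f(0.855000, -2.120749) = 0.509206
  k3 = f(0.855000, -2.127689) = 0.510594
  k4 = f(1.040000, -2.032972) = 0.477285
  y ← -2.221892 + (0.37/6)·(k1 + 2k2 + 2k3 + k4) = -2.032969
y(1.04) ≈ -2.0330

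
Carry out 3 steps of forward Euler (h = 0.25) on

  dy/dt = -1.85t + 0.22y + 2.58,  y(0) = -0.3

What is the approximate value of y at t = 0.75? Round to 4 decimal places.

Euler: y_{n+1} = y_n + h·f(t_n, y_n).
t=0.000000, y=-0.300000: f=2.514000 → y ← -0.300000 + 0.25·2.514000 = 0.328500
t=0.250000, y=0.328500: f=2.189770 → y ← 0.328500 + 0.25·2.189770 = 0.875943
t=0.500000, y=0.875943: f=1.847707 → y ← 0.875943 + 0.25·1.847707 = 1.337869
y(0.75) ≈ 1.3379

1.3379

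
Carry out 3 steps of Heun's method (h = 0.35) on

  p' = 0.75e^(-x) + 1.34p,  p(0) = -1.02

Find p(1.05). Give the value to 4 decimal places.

-2.8450

Heun: k1 = f(x_n, p_n); k2 = f(x_n + h, p_n + h·k1); p_{n+1} = p_n + (h/2)·(k1 + k2).
x=0.000000, p=-1.020000:
  k1 = f(0.000000, -1.020000) = -0.616800
  k2 = f(0.350000, -1.235880) = -1.127563
  p ← -1.020000 + (0.35/2)·(-0.616800 + (-1.127563)) = -1.325264
x=0.350000, p=-1.325264:
  k1 = f(0.350000, -1.325264) = -1.247337
  k2 = f(0.700000, -1.761832) = -1.988415
  p ← -1.325264 + (0.35/2)·(-1.247337 + (-1.988415)) = -1.891520
x=0.700000, p=-1.891520:
  k1 = f(0.700000, -1.891520) = -2.162198
  k2 = f(1.050000, -2.648290) = -3.286255
  p ← -1.891520 + (0.35/2)·(-2.162198 + (-3.286255)) = -2.844999
p(1.05) ≈ -2.8450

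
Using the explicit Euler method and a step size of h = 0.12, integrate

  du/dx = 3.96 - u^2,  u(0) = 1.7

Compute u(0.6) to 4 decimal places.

1.9770

Euler: u_{n+1} = u_n + h·f(x_n, u_n).
x=0.000000, u=1.700000: f=1.070000 → u ← 1.700000 + 0.12·1.070000 = 1.828400
x=0.120000, u=1.828400: f=0.616953 → u ← 1.828400 + 0.12·0.616953 = 1.902434
x=0.240000, u=1.902434: f=0.340743 → u ← 1.902434 + 0.12·0.340743 = 1.943324
x=0.360000, u=1.943324: f=0.183493 → u ← 1.943324 + 0.12·0.183493 = 1.965343
x=0.480000, u=1.965343: f=0.097428 → u ← 1.965343 + 0.12·0.097428 = 1.977034
u(0.6) ≈ 1.9770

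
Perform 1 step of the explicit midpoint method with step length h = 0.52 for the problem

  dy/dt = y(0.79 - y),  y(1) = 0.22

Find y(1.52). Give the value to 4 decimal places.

Midpoint: k1 = f(t_n, y_n); k2 = f(t_n + h/2, y_n + (h/2)·k1); y_{n+1} = y_n + h·k2.
t=1.000000, y=0.220000:
  k1 = f(1.000000, 0.220000) = 0.125400
  k2 = f(1.260000, 0.252604) = 0.135748
  y ← 0.220000 + 0.52·0.135748 = 0.290589
y(1.52) ≈ 0.2906

0.2906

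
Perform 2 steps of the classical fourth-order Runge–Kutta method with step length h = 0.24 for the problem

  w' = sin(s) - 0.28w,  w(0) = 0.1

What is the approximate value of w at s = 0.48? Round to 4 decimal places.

0.1955

RK4: k1 = f(s_n, w_n); k2 = f(s_n + h/2, w_n + (h/2)·k1); k3 = f(s_n + h/2, w_n + (h/2)·k2); k4 = f(s_n + h, w_n + h·k3); w_{n+1} = w_n + (h/6)·(k1 + 2k2 + 2k3 + k4).
s=0.000000, w=0.100000:
  k1 = f(0.000000, 0.100000) = -0.028000
  k2 = f(0.120000, 0.096640) = 0.092653
  k3 = f(0.120000, 0.111118) = 0.088599
  k4 = f(0.240000, 0.121264) = 0.203749
  w ← 0.100000 + (0.24/6)·(k1 + 2k2 + 2k3 + k4) = 0.121530
s=0.240000, w=0.121530:
  k1 = f(0.240000, 0.121530) = 0.203674
  k2 = f(0.360000, 0.145971) = 0.311402
  k3 = f(0.360000, 0.158898) = 0.307783
  k4 = f(0.480000, 0.195398) = 0.407068
  w ← 0.121530 + (0.24/6)·(k1 + 2k2 + 2k3 + k4) = 0.195495
w(0.48) ≈ 0.1955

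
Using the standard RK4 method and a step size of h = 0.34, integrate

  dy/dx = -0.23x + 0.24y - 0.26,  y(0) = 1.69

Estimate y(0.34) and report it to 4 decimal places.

1.7279

RK4: k1 = f(x_n, y_n); k2 = f(x_n + h/2, y_n + (h/2)·k1); k3 = f(x_n + h/2, y_n + (h/2)·k2); k4 = f(x_n + h, y_n + h·k3); y_{n+1} = y_n + (h/6)·(k1 + 2k2 + 2k3 + k4).
x=0.000000, y=1.690000:
  k1 = f(0.000000, 1.690000) = 0.145600
  k2 = f(0.170000, 1.714752) = 0.112440
  k3 = f(0.170000, 1.709115) = 0.111088
  k4 = f(0.340000, 1.727770) = 0.076465
  y ← 1.690000 + (0.34/6)·(k1 + 2k2 + 2k3 + k4) = 1.727917
y(0.34) ≈ 1.7279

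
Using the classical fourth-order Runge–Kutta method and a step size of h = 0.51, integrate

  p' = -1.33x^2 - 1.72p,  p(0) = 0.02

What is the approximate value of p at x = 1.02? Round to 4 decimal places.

RK4: k1 = f(x_n, p_n); k2 = f(x_n + h/2, p_n + (h/2)·k1); k3 = f(x_n + h/2, p_n + (h/2)·k2); k4 = f(x_n + h, p_n + h·k3); p_{n+1} = p_n + (h/6)·(k1 + 2k2 + 2k3 + k4).
x=0.000000, p=0.020000:
  k1 = f(0.000000, 0.020000) = -0.034400
  k2 = f(0.255000, 0.011228) = -0.105795
  k3 = f(0.255000, -0.006978) = -0.074481
  k4 = f(0.510000, -0.017986) = -0.314998
  p ← 0.020000 + (0.51/6)·(k1 + 2k2 + 2k3 + k4) = -0.040346
x=0.510000, p=-0.040346:
  k1 = f(0.510000, -0.040346) = -0.276538
  k2 = f(0.765000, -0.110863) = -0.587665
  k3 = f(0.765000, -0.190200) = -0.451205
  k4 = f(1.020000, -0.270460) = -0.918540
  p ← -0.040346 + (0.51/6)·(k1 + 2k2 + 2k3 + k4) = -0.318535
p(1.02) ≈ -0.3185

-0.3185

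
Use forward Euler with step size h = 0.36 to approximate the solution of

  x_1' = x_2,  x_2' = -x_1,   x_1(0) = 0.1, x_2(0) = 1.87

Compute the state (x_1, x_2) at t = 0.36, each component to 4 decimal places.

Euler on (x_1,x_2): x_1_{n+1} = x_1_n + h·x_1', x_2_{n+1} = x_2_n + h·x_2'.
0.000000: (0.100000, 1.870000); f=(1.870000, -0.100000) → (0.773200, 1.834000)
(x_1(0.36), x_2(0.36)) ≈ (0.7732, 1.8340)

0.7732, 1.8340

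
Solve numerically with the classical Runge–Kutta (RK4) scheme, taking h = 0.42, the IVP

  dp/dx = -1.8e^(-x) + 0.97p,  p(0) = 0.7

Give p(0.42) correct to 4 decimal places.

RK4: k1 = f(x_n, p_n); k2 = f(x_n + h/2, p_n + (h/2)·k1); k3 = f(x_n + h/2, p_n + (h/2)·k2); k4 = f(x_n + h, p_n + h·k3); p_{n+1} = p_n + (h/6)·(k1 + 2k2 + 2k3 + k4).
x=0.000000, p=0.700000:
  k1 = f(0.000000, 0.700000) = -1.121000
  k2 = f(0.210000, 0.464590) = -1.008399
  k3 = f(0.210000, 0.488236) = -0.985463
  k4 = f(0.420000, 0.286106) = -0.905162
  p ← 0.700000 + (0.42/6)·(k1 + 2k2 + 2k3 + k4) = 0.279028
p(0.42) ≈ 0.2790

0.2790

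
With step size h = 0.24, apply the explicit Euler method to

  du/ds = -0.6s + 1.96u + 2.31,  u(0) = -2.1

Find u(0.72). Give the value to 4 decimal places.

-4.2278

Euler: u_{n+1} = u_n + h·f(s_n, u_n).
s=0.000000, u=-2.100000: f=-1.806000 → u ← -2.100000 + 0.24·(-1.806000) = -2.533440
s=0.240000, u=-2.533440: f=-2.799542 → u ← -2.533440 + 0.24·(-2.799542) = -3.205330
s=0.480000, u=-3.205330: f=-4.260447 → u ← -3.205330 + 0.24·(-4.260447) = -4.227837
u(0.72) ≈ -4.2278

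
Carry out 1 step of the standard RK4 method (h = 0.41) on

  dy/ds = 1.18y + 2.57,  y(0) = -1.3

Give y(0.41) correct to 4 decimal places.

-0.7539

RK4: k1 = f(s_n, y_n); k2 = f(s_n + h/2, y_n + (h/2)·k1); k3 = f(s_n + h/2, y_n + (h/2)·k2); k4 = f(s_n + h, y_n + h·k3); y_{n+1} = y_n + (h/6)·(k1 + 2k2 + 2k3 + k4).
s=0.000000, y=-1.300000:
  k1 = f(0.000000, -1.300000) = 1.036000
  k2 = f(0.205000, -1.087620) = 1.286608
  k3 = f(0.205000, -1.036245) = 1.347231
  k4 = f(0.410000, -0.747635) = 1.687790
  y ← -1.300000 + (0.41/6)·(k1 + 2k2 + 2k3 + k4) = -0.753916
y(0.41) ≈ -0.7539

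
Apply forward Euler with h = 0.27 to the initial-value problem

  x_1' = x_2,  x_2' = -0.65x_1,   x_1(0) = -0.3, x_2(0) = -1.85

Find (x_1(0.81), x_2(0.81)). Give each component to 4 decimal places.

-1.7322, -1.4316

Euler on (x_1,x_2): x_1_{n+1} = x_1_n + h·x_1', x_2_{n+1} = x_2_n + h·x_2'.
0.000000: (-0.300000, -1.850000); f=(-1.850000, 0.195000) → (-0.799500, -1.797350)
0.270000: (-0.799500, -1.797350); f=(-1.797350, 0.519675) → (-1.284785, -1.657038)
0.540000: (-1.284785, -1.657038); f=(-1.657038, 0.835110) → (-1.732185, -1.431558)
(x_1(0.81), x_2(0.81)) ≈ (-1.7322, -1.4316)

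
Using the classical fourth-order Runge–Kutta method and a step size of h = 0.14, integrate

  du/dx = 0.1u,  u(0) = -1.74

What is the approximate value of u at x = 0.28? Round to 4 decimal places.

RK4: k1 = f(x_n, u_n); k2 = f(x_n + h/2, u_n + (h/2)·k1); k3 = f(x_n + h/2, u_n + (h/2)·k2); k4 = f(x_n + h, u_n + h·k3); u_{n+1} = u_n + (h/6)·(k1 + 2k2 + 2k3 + k4).
x=0.000000, u=-1.740000:
  k1 = f(0.000000, -1.740000) = -0.174000
  k2 = f(0.070000, -1.752180) = -0.175218
  k3 = f(0.070000, -1.752265) = -0.175227
  k4 = f(0.140000, -1.764532) = -0.176453
  u ← -1.740000 + (0.14/6)·(k1 + 2k2 + 2k3 + k4) = -1.764531
x=0.140000, u=-1.764531:
  k1 = f(0.140000, -1.764531) = -0.176453
  k2 = f(0.210000, -1.776883) = -0.177688
  k3 = f(0.210000, -1.776969) = -0.177697
  k4 = f(0.280000, -1.789409) = -0.178941
  u ← -1.764531 + (0.14/6)·(k1 + 2k2 + 2k3 + k4) = -1.789408
u(0.28) ≈ -1.7894

-1.7894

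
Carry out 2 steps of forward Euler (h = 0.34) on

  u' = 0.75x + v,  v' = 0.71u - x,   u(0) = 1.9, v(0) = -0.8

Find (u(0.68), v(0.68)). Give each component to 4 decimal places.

1.5986, -0.0639

Euler on (u,v): u_{n+1} = u_n + h·u', v_{n+1} = v_n + h·v'.
0.000000: (1.900000, -0.800000); f=(-0.800000, 1.349000) → (1.628000, -0.341340)
0.340000: (1.628000, -0.341340); f=(-0.086340, 0.815880) → (1.598644, -0.063941)
(u(0.68), v(0.68)) ≈ (1.5986, -0.0639)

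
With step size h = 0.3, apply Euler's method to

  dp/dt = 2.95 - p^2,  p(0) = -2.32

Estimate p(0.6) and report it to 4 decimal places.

Euler: p_{n+1} = p_n + h·f(t_n, p_n).
t=0.000000, p=-2.320000: f=-2.432400 → p ← -2.320000 + 0.3·(-2.432400) = -3.049720
t=0.300000, p=-3.049720: f=-6.350792 → p ← -3.049720 + 0.3·(-6.350792) = -4.954958
p(0.6) ≈ -4.9550

-4.9550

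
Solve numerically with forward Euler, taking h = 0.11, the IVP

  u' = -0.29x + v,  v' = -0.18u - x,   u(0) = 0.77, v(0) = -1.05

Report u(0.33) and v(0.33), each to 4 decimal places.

0.4069, -1.1251

Euler on (u,v): u_{n+1} = u_n + h·u', v_{n+1} = v_n + h·v'.
0.000000: (0.770000, -1.050000); f=(-1.050000, -0.138600) → (0.654500, -1.065246)
0.110000: (0.654500, -1.065246); f=(-1.097146, -0.227810) → (0.533814, -1.090305)
0.220000: (0.533814, -1.090305); f=(-1.154105, -0.316087) → (0.406862, -1.125075)
(u(0.33), v(0.33)) ≈ (0.4069, -1.1251)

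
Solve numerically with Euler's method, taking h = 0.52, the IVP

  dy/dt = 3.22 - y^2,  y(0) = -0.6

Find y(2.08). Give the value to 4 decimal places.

Euler: y_{n+1} = y_n + h·f(t_n, y_n).
t=0.000000, y=-0.600000: f=2.860000 → y ← -0.600000 + 0.52·2.860000 = 0.887200
t=0.520000, y=0.887200: f=2.432876 → y ← 0.887200 + 0.52·2.432876 = 2.152296
t=1.040000, y=2.152296: f=-1.412376 → y ← 2.152296 + 0.52·(-1.412376) = 1.417860
t=1.560000, y=1.417860: f=1.209673 → y ← 1.417860 + 0.52·1.209673 = 2.046890
y(2.08) ≈ 2.0469

2.0469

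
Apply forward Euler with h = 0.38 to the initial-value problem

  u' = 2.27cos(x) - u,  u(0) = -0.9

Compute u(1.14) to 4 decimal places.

1.2390

Euler: u_{n+1} = u_n + h·f(x_n, u_n).
x=0.000000, u=-0.900000: f=3.170000 → u ← -0.900000 + 0.38·3.170000 = 0.304600
x=0.380000, u=0.304600: f=1.803469 → u ← 0.304600 + 0.38·1.803469 = 0.989918
x=0.760000, u=0.989918: f=0.655460 → u ← 0.989918 + 0.38·0.655460 = 1.238993
u(1.14) ≈ 1.2390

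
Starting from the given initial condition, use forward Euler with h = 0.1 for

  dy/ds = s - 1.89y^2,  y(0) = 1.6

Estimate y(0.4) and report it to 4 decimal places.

0.6814

Euler: y_{n+1} = y_n + h·f(s_n, y_n).
s=0.000000, y=1.600000: f=-4.838400 → y ← 1.600000 + 0.1·(-4.838400) = 1.116160
s=0.100000, y=1.116160: f=-2.254587 → y ← 1.116160 + 0.1·(-2.254587) = 0.890701
s=0.200000, y=0.890701: f=-1.299429 → y ← 0.890701 + 0.1·(-1.299429) = 0.760758
s=0.300000, y=0.760758: f=-0.793844 → y ← 0.760758 + 0.1·(-0.793844) = 0.681374
y(0.4) ≈ 0.6814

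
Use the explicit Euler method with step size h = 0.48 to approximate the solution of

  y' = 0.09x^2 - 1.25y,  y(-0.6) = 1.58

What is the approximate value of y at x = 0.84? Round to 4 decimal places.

Euler: y_{n+1} = y_n + h·f(x_n, y_n).
x=-0.600000, y=1.580000: f=-1.942600 → y ← 1.580000 + 0.48·(-1.942600) = 0.647552
x=-0.120000, y=0.647552: f=-0.808144 → y ← 0.647552 + 0.48·(-0.808144) = 0.259643
x=0.360000, y=0.259643: f=-0.312890 → y ← 0.259643 + 0.48·(-0.312890) = 0.109456
y(0.84) ≈ 0.1095

0.1095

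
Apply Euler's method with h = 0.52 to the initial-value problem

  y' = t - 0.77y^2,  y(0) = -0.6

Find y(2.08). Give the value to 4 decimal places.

0.4143

Euler: y_{n+1} = y_n + h·f(t_n, y_n).
t=0.000000, y=-0.600000: f=-0.277200 → y ← -0.600000 + 0.52·(-0.277200) = -0.744144
t=0.520000, y=-0.744144: f=0.093612 → y ← -0.744144 + 0.52·0.093612 = -0.695466
t=1.040000, y=-0.695466: f=0.667572 → y ← -0.695466 + 0.52·0.667572 = -0.348328
t=1.560000, y=-0.348328: f=1.466574 → y ← -0.348328 + 0.52·1.466574 = 0.414290
y(2.08) ≈ 0.4143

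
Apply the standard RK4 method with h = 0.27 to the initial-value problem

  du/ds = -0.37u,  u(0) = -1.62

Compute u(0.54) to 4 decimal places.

-1.3266

RK4: k1 = f(s_n, u_n); k2 = f(s_n + h/2, u_n + (h/2)·k1); k3 = f(s_n + h/2, u_n + (h/2)·k2); k4 = f(s_n + h, u_n + h·k3); u_{n+1} = u_n + (h/6)·(k1 + 2k2 + 2k3 + k4).
s=0.000000, u=-1.620000:
  k1 = f(0.000000, -1.620000) = 0.599400
  k2 = f(0.135000, -1.539081) = 0.569460
  k3 = f(0.135000, -1.543123) = 0.570955
  k4 = f(0.270000, -1.465842) = 0.542362
  u ← -1.620000 + (0.27/6)·(k1 + 2k2 + 2k3 + k4) = -1.465983
s=0.270000, u=-1.465983:
  k1 = f(0.270000, -1.465983) = 0.542414
  k2 = f(0.405000, -1.392757) = 0.515320
  k3 = f(0.405000, -1.396415) = 0.516674
  k4 = f(0.540000, -1.326481) = 0.490798
  u ← -1.465983 + (0.27/6)·(k1 + 2k2 + 2k3 + k4) = -1.326609
u(0.54) ≈ -1.3266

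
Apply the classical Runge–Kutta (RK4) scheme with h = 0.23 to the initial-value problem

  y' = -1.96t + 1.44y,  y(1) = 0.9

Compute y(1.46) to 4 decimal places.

RK4: k1 = f(t_n, y_n); k2 = f(t_n + h/2, y_n + (h/2)·k1); k3 = f(t_n + h/2, y_n + (h/2)·k2); k4 = f(t_n + h, y_n + h·k3); y_{n+1} = y_n + (h/6)·(k1 + 2k2 + 2k3 + k4).
t=1.000000, y=0.900000:
  k1 = f(1.000000, 0.900000) = -0.664000
  k2 = f(1.115000, 0.823640) = -0.999358
  k3 = f(1.115000, 0.785074) = -1.054894
  k4 = f(1.230000, 0.657374) = -1.464181
  y ← 0.900000 + (0.23/6)·(k1 + 2k2 + 2k3 + k4) = 0.660927
t=1.230000, y=0.660927:
  k1 = f(1.230000, 0.660927) = -1.459065
  k2 = f(1.345000, 0.493135) = -1.926086
  k3 = f(1.345000, 0.439427) = -2.003425
  k4 = f(1.460000, 0.200139) = -2.573399
  y ← 0.660927 + (0.23/6)·(k1 + 2k2 + 2k3 + k4) = 0.205087
y(1.46) ≈ 0.2051

0.2051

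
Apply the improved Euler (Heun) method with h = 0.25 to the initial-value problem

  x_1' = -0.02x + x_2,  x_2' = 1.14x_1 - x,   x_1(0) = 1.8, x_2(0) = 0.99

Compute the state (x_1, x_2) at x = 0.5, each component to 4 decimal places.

Heun on (x_1,x_2): k1 = f(x_n, state_n); k2 = f(x_n + h, state_n + h·k1); state_{n+1} = state_n + (h/2)·(k1 + k2).
0.000000: (1.800000, 0.990000)
  k1 = (0.990000, 2.052000)
  predictor → (2.047500, 1.503000)
  k2 = (1.498000, 2.084150)
  → (2.111000, 1.507019)
0.250000: (2.111000, 1.507019)
  k1 = (1.502019, 2.156540)
  predictor → (2.486505, 2.046154)
  k2 = (2.036154, 2.334615)
  → (2.553272, 2.068413)
(x_1(0.5), x_2(0.5)) ≈ (2.5533, 2.0684)

2.5533, 2.0684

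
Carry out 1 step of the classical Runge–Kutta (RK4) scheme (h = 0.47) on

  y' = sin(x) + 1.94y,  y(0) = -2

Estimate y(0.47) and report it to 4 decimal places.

-4.8160

RK4: k1 = f(x_n, y_n); k2 = f(x_n + h/2, y_n + (h/2)·k1); k3 = f(x_n + h/2, y_n + (h/2)·k2); k4 = f(x_n + h, y_n + h·k3); y_{n+1} = y_n + (h/6)·(k1 + 2k2 + 2k3 + k4).
x=0.000000, y=-2.000000:
  k1 = f(0.000000, -2.000000) = -3.880000
  k2 = f(0.235000, -2.911800) = -5.416049
  k3 = f(0.235000, -3.272772) = -6.116334
  k4 = f(0.470000, -4.874677) = -9.003987
  y ← -2.000000 + (0.47/6)·(k1 + 2k2 + 2k3 + k4) = -4.815986
y(0.47) ≈ -4.8160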